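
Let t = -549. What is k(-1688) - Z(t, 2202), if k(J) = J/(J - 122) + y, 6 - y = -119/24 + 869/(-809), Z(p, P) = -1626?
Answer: 28799042399/17571480 ≈ 1639.0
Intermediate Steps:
y = 233623/19416 (y = 6 - (-119/24 + 869/(-809)) = 6 - (-119*1/24 + 869*(-1/809)) = 6 - (-119/24 - 869/809) = 6 - 1*(-117127/19416) = 6 + 117127/19416 = 233623/19416 ≈ 12.033)
k(J) = 233623/19416 + J/(-122 + J) (k(J) = J/(J - 122) + 233623/19416 = J/(-122 + J) + 233623/19416 = 233623/19416 + J/(-122 + J))
k(-1688) - Z(t, 2202) = (-28502006 + 253039*(-1688))/(19416*(-122 - 1688)) - 1*(-1626) = (1/19416)*(-28502006 - 427129832)/(-1810) + 1626 = (1/19416)*(-1/1810)*(-455631838) + 1626 = 227815919/17571480 + 1626 = 28799042399/17571480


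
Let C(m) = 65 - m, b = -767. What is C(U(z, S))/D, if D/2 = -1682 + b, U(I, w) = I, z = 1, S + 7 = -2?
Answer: -32/2449 ≈ -0.013067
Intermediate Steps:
S = -9 (S = -7 - 2 = -9)
D = -4898 (D = 2*(-1682 - 767) = 2*(-2449) = -4898)
C(U(z, S))/D = (65 - 1*1)/(-4898) = (65 - 1)*(-1/4898) = 64*(-1/4898) = -32/2449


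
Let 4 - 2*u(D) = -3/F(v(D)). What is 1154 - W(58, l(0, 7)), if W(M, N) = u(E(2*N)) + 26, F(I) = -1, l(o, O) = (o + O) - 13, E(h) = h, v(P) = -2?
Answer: 2255/2 ≈ 1127.5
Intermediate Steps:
l(o, O) = -13 + O + o (l(o, O) = (O + o) - 13 = -13 + O + o)
u(D) = ½ (u(D) = 2 - (-3)/(2*(-1)) = 2 - (-3)*(-1)/2 = 2 - ½*3 = 2 - 3/2 = ½)
W(M, N) = 53/2 (W(M, N) = ½ + 26 = 53/2)
1154 - W(58, l(0, 7)) = 1154 - 1*53/2 = 1154 - 53/2 = 2255/2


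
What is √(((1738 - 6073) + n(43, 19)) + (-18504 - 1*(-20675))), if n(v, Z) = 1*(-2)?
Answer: 19*I*√6 ≈ 46.54*I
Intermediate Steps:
n(v, Z) = -2
√(((1738 - 6073) + n(43, 19)) + (-18504 - 1*(-20675))) = √(((1738 - 6073) - 2) + (-18504 - 1*(-20675))) = √((-4335 - 2) + (-18504 + 20675)) = √(-4337 + 2171) = √(-2166) = 19*I*√6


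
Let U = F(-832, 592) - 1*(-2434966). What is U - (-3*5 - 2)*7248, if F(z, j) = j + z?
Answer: 2557942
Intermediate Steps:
U = 2434726 (U = (592 - 832) - 1*(-2434966) = -240 + 2434966 = 2434726)
U - (-3*5 - 2)*7248 = 2434726 - (-3*5 - 2)*7248 = 2434726 - (-15 - 2)*7248 = 2434726 - (-17)*7248 = 2434726 - 1*(-123216) = 2434726 + 123216 = 2557942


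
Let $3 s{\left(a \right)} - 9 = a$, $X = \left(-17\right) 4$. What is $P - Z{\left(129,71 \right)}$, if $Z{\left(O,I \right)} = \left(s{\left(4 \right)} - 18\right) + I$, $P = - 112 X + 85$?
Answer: $\frac{22931}{3} \approx 7643.7$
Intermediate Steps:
$X = -68$
$s{\left(a \right)} = 3 + \frac{a}{3}$
$P = 7701$ ($P = \left(-112\right) \left(-68\right) + 85 = 7616 + 85 = 7701$)
$Z{\left(O,I \right)} = - \frac{41}{3} + I$ ($Z{\left(O,I \right)} = \left(\left(3 + \frac{1}{3} \cdot 4\right) - 18\right) + I = \left(\left(3 + \frac{4}{3}\right) - 18\right) + I = \left(\frac{13}{3} - 18\right) + I = - \frac{41}{3} + I$)
$P - Z{\left(129,71 \right)} = 7701 - \left(- \frac{41}{3} + 71\right) = 7701 - \frac{172}{3} = \frac{22931}{3}$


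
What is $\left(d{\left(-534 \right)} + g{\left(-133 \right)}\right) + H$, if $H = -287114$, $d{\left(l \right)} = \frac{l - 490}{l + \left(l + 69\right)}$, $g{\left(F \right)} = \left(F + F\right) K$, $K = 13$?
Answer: $- \frac{290280404}{999} \approx -2.9057 \cdot 10^{5}$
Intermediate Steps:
$g{\left(F \right)} = 26 F$ ($g{\left(F \right)} = \left(F + F\right) 13 = 2 F 13 = 26 F$)
$d{\left(l \right)} = \frac{-490 + l}{69 + 2 l}$ ($d{\left(l \right)} = \frac{-490 + l}{l + \left(69 + l\right)} = \frac{-490 + l}{69 + 2 l}$)
$\left(d{\left(-534 \right)} + g{\left(-133 \right)}\right) + H = \left(\frac{-490 - 534}{69 + 2 \left(-534\right)} + 26 \left(-133\right)\right) - 287114 = \left(\frac{1}{69 - 1068} \left(-1024\right) - 3458\right) - 287114 = \left(\frac{1}{-999} \left(-1024\right) - 3458\right) - 287114 = \left(\left(- \frac{1}{999}\right) \left(-1024\right) - 3458\right) - 287114 = \left(\frac{1024}{999} - 3458\right) - 287114 = - \frac{3453518}{999} - 287114 = - \frac{290280404}{999}$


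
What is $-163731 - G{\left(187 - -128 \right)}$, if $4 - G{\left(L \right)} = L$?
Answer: $-163420$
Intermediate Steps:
$G{\left(L \right)} = 4 - L$
$-163731 - G{\left(187 - -128 \right)} = -163731 - \left(4 - \left(187 - -128\right)\right) = -163731 - \left(4 - \left(187 + 128\right)\right) = -163731 - \left(4 - 315\right) = -163731 - -311 = -163731 + 311 = -163420$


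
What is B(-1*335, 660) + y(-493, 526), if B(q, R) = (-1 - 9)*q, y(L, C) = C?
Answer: 3876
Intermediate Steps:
B(q, R) = -10*q
B(-1*335, 660) + y(-493, 526) = -(-10)*335 + 526 = -10*(-335) + 526 = 3350 + 526 = 3876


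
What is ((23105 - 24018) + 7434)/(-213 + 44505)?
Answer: 6521/44292 ≈ 0.14723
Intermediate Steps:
((23105 - 24018) + 7434)/(-213 + 44505) = (-913 + 7434)/44292 = 6521*(1/44292) = 6521/44292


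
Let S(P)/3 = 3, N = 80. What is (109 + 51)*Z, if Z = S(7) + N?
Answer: 14240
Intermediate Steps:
S(P) = 9 (S(P) = 3*3 = 9)
Z = 89 (Z = 9 + 80 = 89)
(109 + 51)*Z = (109 + 51)*89 = 160*89 = 14240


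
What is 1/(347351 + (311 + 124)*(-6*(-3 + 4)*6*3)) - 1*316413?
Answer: -95041289222/300371 ≈ -3.1641e+5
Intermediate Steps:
1/(347351 + (311 + 124)*(-6*(-3 + 4)*6*3)) - 1*316413 = 1/(347351 + 435*(-6*6*3)) - 316413 = 1/(347351 + 435*(-36*3)) - 316413 = 1/(347351 + 435*(-108)) - 316413 = 1/(347351 - 46980) - 316413 = 1/300371 - 316413 = -95041289222/300371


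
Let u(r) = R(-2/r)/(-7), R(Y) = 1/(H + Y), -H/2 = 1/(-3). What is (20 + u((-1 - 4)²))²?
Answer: 37027225/94864 ≈ 390.32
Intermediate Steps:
H = ⅔ (H = -2/(-3) = -2*(-⅓) = ⅔ ≈ 0.66667)
R(Y) = 1/(⅔ + Y)
u(r) = -3/(7*(2 - 6/r)) (u(r) = (3/(2 + 3*(-2/r)))/(-7) = (3/(2 - 6/r))*(-⅐) = -3/(7*(2 - 6/r)))
(20 + u((-1 - 4)²))² = (20 - 3*(-1 - 4)²/(-42 + 14*(-1 - 4)²))² = (20 - 3*(-5)²/(-42 + 14*(-5)²))² = (20 - 3*25/(-42 + 14*25))² = (20 - 3*25/(-42 + 350))² = (20 - 3*25/308)² = (20 - 3*25*1/308)² = (20 - 75/308)² = (6085/308)² = 37027225/94864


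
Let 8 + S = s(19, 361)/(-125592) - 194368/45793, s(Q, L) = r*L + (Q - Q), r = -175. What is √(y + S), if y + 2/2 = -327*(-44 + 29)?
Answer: √40454939168298382305930/2875617228 ≈ 69.945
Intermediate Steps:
s(Q, L) = -175*L (s(Q, L) = -175*L + (Q - Q) = -175*L + 0 = -175*L)
S = -67527968729/5751234456 (S = -8 + (-175*361/(-125592) - 194368/45793) = -8 + (-63175*(-1/125592) - 194368*1/45793) = -8 + (63175/125592 - 194368/45793) = -8 - 21518093081/5751234456 = -67527968729/5751234456 ≈ -11.741)
y = 4904 (y = -1 - 327*(-44 + 29) = -1 - 327*(-15) = -1 + 4905 = 4904)
√(y + S) = √(4904 - 67527968729/5751234456) = √(28136525803495/5751234456) = √40454939168298382305930/2875617228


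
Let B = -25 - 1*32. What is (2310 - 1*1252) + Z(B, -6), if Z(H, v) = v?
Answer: 1052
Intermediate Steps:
B = -57 (B = -25 - 32 = -57)
(2310 - 1*1252) + Z(B, -6) = (2310 - 1*1252) - 6 = (2310 - 1252) - 6 = 1058 - 6 = 1052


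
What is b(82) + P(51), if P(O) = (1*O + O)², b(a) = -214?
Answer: 10190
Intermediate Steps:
P(O) = 4*O² (P(O) = (O + O)² = (2*O)² = 4*O²)
b(82) + P(51) = -214 + 4*51² = -214 + 4*2601 = -214 + 10404 = 10190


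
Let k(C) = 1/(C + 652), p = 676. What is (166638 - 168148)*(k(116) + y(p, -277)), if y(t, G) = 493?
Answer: -285861875/384 ≈ -7.4443e+5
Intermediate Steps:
k(C) = 1/(652 + C)
(166638 - 168148)*(k(116) + y(p, -277)) = (166638 - 168148)*(1/(652 + 116) + 493) = -1510*(1/768 + 493) = -1510*378625/768 = -285861875/384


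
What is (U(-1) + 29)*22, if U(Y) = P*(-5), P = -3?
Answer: 968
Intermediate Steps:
U(Y) = 15 (U(Y) = -3*(-5) = 15)
(U(-1) + 29)*22 = (15 + 29)*22 = 44*22 = 968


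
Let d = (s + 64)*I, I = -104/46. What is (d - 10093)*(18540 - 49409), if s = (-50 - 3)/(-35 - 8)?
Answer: 312636200353/989 ≈ 3.1611e+8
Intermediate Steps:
s = 53/43 (s = -53/(-43) = -53*(-1/43) = 53/43 ≈ 1.2326)
I = -52/23 (I = -104*1/46 = -52/23 ≈ -2.2609)
d = -145860/989 (d = (53/43 + 64)*(-52/23) = (2805/43)*(-52/23) = -145860/989 ≈ -147.48)
(d - 10093)*(18540 - 49409) = (-145860/989 - 10093)*(18540 - 49409) = -10127837/989*(-30869) = 312636200353/989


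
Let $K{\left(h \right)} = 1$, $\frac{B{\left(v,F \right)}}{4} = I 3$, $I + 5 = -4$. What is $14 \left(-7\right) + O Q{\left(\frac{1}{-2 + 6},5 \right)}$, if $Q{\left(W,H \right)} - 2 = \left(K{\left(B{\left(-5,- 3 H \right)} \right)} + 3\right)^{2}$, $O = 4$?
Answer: $-26$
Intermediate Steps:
$I = -9$ ($I = -5 - 4 = -9$)
$B{\left(v,F \right)} = -108$ ($B{\left(v,F \right)} = 4 \left(\left(-9\right) 3\right) = 4 \left(-27\right) = -108$)
$Q{\left(W,H \right)} = 18$ ($Q{\left(W,H \right)} = 2 + \left(1 + 3\right)^{2} = 2 + 4^{2} = 2 + 16 = 18$)
$14 \left(-7\right) + O Q{\left(\frac{1}{-2 + 6},5 \right)} = 14 \left(-7\right) + 4 \cdot 18 = -98 + 72 = -26$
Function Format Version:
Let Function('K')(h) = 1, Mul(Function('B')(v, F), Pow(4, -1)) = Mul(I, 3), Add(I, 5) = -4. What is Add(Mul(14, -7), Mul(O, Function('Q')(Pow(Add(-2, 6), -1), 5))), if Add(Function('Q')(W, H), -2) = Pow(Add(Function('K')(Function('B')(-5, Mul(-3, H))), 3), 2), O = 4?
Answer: -26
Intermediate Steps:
I = -9 (I = Add(-5, -4) = -9)
Function('B')(v, F) = -108 (Function('B')(v, F) = Mul(4, Mul(-9, 3)) = Mul(4, -27) = -108)
Function('Q')(W, H) = 18 (Function('Q')(W, H) = Add(2, Pow(Add(1, 3), 2)) = Add(2, Pow(4, 2)) = Add(2, 16) = 18)
Add(Mul(14, -7), Mul(O, Function('Q')(Pow(Add(-2, 6), -1), 5))) = Add(Mul(14, -7), Mul(4, 18)) = Add(-98, 72) = -26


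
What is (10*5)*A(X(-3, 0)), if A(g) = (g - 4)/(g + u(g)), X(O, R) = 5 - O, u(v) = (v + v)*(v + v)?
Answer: 25/33 ≈ 0.75758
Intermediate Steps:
u(v) = 4*v**2 (u(v) = (2*v)*(2*v) = 4*v**2)
A(g) = (-4 + g)/(g + 4*g**2) (A(g) = (g - 4)/(g + 4*g**2) = (-4 + g)/(g + 4*g**2))
(10*5)*A(X(-3, 0)) = (10*5)*((-4 + (5 - 1*(-3)))/((5 - 1*(-3))*(1 + 4*(5 - 1*(-3))))) = 50*((-4 + (5 + 3))/((5 + 3)*(1 + 4*(5 + 3)))) = 50*((-4 + 8)/(8*(1 + 4*8))) = 50*((1/8)*4/(1 + 32)) = 50*((1/8)*4/33) = 50*((1/8)*(1/33)*4) = 50*(1/66) = 25/33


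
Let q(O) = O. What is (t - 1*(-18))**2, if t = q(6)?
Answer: 576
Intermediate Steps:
t = 6
(t - 1*(-18))**2 = (6 - 1*(-18))**2 = (6 + 18)**2 = 24**2 = 576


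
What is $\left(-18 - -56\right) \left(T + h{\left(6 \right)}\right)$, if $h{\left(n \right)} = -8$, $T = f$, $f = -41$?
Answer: $-1862$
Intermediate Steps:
$T = -41$
$\left(-18 - -56\right) \left(T + h{\left(6 \right)}\right) = \left(-18 - -56\right) \left(-41 - 8\right) = \left(-18 + 56\right) \left(-49\right) = 38 \left(-49\right) = -1862$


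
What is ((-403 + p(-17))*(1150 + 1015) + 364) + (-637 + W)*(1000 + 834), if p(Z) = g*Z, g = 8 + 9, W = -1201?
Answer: -4868708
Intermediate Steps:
g = 17
p(Z) = 17*Z
((-403 + p(-17))*(1150 + 1015) + 364) + (-637 + W)*(1000 + 834) = ((-403 + 17*(-17))*(1150 + 1015) + 364) + (-637 - 1201)*(1000 + 834) = ((-403 - 289)*2165 + 364) - 1838*1834 = (-692*2165 + 364) - 3370892 = (-1498180 + 364) - 3370892 = -1497816 - 3370892 = -4868708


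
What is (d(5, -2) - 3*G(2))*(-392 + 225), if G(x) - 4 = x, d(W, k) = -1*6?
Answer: 4008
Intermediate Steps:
d(W, k) = -6
G(x) = 4 + x
(d(5, -2) - 3*G(2))*(-392 + 225) = (-6 - 3*(4 + 2))*(-392 + 225) = (-6 - 3*6)*(-167) = (-6 - 18)*(-167) = -24*(-167) = 4008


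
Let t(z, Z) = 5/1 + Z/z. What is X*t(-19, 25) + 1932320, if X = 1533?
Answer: 36821390/19 ≈ 1.9380e+6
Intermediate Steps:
t(z, Z) = 5 + Z/z (t(z, Z) = 5*1 + Z/z = 5 + Z/z)
X*t(-19, 25) + 1932320 = 1533*(5 + 25/(-19)) + 1932320 = 1533*(5 + 25*(-1/19)) + 1932320 = 1533*(5 - 25/19) + 1932320 = 1533*(70/19) + 1932320 = 107310/19 + 1932320 = 36821390/19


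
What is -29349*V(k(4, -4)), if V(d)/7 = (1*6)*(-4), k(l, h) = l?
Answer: 4930632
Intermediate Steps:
V(d) = -168 (V(d) = 7*((1*6)*(-4)) = 7*(6*(-4)) = 7*(-24) = -168)
-29349*V(k(4, -4)) = -29349*(-168) = 4930632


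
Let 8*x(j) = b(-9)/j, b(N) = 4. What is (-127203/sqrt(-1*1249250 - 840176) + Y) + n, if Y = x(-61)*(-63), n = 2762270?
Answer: 336997003/122 + 127203*I*sqrt(2089426)/2089426 ≈ 2.7623e+6 + 88.0*I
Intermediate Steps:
x(j) = 1/(2*j) (x(j) = (4/j)/8 = 1/(2*j))
Y = 63/122 (Y = ((1/2)/(-61))*(-63) = ((1/2)*(-1/61))*(-63) = -1/122*(-63) = 63/122 ≈ 0.51639)
(-127203/sqrt(-1*1249250 - 840176) + Y) + n = (-127203/sqrt(-1*1249250 - 840176) + 63/122) + 2762270 = (-127203/sqrt(-1249250 - 840176) + 63/122) + 2762270 = (-127203*(-I*sqrt(2089426)/2089426) + 63/122) + 2762270 = (-(-127203)*I*sqrt(2089426)/2089426 + 63/122) + 2762270 = (127203*I*sqrt(2089426)/2089426 + 63/122) + 2762270 = (63/122 + 127203*I*sqrt(2089426)/2089426) + 2762270 = 336997003/122 + 127203*I*sqrt(2089426)/2089426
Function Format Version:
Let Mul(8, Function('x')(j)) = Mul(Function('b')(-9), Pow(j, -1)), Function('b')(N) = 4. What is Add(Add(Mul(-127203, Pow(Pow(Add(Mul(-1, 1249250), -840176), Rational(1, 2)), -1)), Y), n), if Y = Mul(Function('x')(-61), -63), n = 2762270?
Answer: Add(Rational(336997003, 122), Mul(Rational(127203, 2089426), I, Pow(2089426, Rational(1, 2)))) ≈ Add(2.7623e+6, Mul(88.000, I))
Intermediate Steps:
Function('x')(j) = Mul(Rational(1, 2), Pow(j, -1)) (Function('x')(j) = Mul(Rational(1, 8), Mul(4, Pow(j, -1))) = Mul(Rational(1, 2), Pow(j, -1)))
Y = Rational(63, 122) (Y = Mul(Mul(Rational(1, 2), Pow(-61, -1)), -63) = Mul(Mul(Rational(1, 2), Rational(-1, 61)), -63) = Mul(Rational(-1, 122), -63) = Rational(63, 122) ≈ 0.51639)
Add(Add(Mul(-127203, Pow(Pow(Add(Mul(-1, 1249250), -840176), Rational(1, 2)), -1)), Y), n) = Add(Add(Mul(-127203, Pow(Pow(Add(Mul(-1, 1249250), -840176), Rational(1, 2)), -1)), Rational(63, 122)), 2762270) = Add(Add(Mul(-127203, Pow(Pow(Add(-1249250, -840176), Rational(1, 2)), -1)), Rational(63, 122)), 2762270) = Add(Add(Mul(-127203, Pow(Pow(-2089426, Rational(1, 2)), -1)), Rational(63, 122)), 2762270) = Add(Add(Mul(-127203, Pow(Mul(I, Pow(2089426, Rational(1, 2))), -1)), Rational(63, 122)), 2762270) = Add(Add(Mul(-127203, Mul(Rational(-1, 2089426), I, Pow(2089426, Rational(1, 2)))), Rational(63, 122)), 2762270) = Add(Add(Mul(Rational(127203, 2089426), I, Pow(2089426, Rational(1, 2))), Rational(63, 122)), 2762270) = Add(Add(Rational(63, 122), Mul(Rational(127203, 2089426), I, Pow(2089426, Rational(1, 2)))), 2762270) = Add(Rational(336997003, 122), Mul(Rational(127203, 2089426), I, Pow(2089426, Rational(1, 2))))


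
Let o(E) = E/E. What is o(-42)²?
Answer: 1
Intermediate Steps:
o(E) = 1
o(-42)² = 1² = 1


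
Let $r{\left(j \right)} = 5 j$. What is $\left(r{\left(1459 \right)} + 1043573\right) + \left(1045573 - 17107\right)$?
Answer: $2079334$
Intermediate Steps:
$\left(r{\left(1459 \right)} + 1043573\right) + \left(1045573 - 17107\right) = \left(5 \cdot 1459 + 1043573\right) + \left(1045573 - 17107\right) = \left(7295 + 1043573\right) + \left(1045573 - 17107\right) = 1050868 + \left(1045573 - 17107\right) = 1050868 + 1028466 = 2079334$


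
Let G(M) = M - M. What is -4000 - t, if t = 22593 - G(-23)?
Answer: -26593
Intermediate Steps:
G(M) = 0
t = 22593 (t = 22593 - 1*0 = 22593 + 0 = 22593)
-4000 - t = -4000 - 1*22593 = -4000 - 22593 = -26593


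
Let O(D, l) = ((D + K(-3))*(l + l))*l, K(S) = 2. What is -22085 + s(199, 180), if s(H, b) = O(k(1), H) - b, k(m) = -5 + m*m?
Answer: -180669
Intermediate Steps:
k(m) = -5 + m²
O(D, l) = 2*l²*(2 + D) (O(D, l) = ((D + 2)*(l + l))*l = ((2 + D)*(2*l))*l = (2*l*(2 + D))*l = 2*l²*(2 + D))
s(H, b) = -b - 4*H² (s(H, b) = 2*H²*(2 + (-5 + 1²)) - b = 2*H²*(2 + (-5 + 1)) - b = 2*H²*(2 - 4) - b = 2*H²*(-2) - b = -4*H² - b = -b - 4*H²)
-22085 + s(199, 180) = -22085 + (-1*180 - 4*199²) = -22085 + (-180 - 4*39601) = -22085 + (-180 - 158404) = -22085 - 158584 = -180669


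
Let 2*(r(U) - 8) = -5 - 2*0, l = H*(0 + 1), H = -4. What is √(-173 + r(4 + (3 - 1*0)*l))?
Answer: I*√670/2 ≈ 12.942*I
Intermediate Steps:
l = -4 (l = -4*(0 + 1) = -4*1 = -4)
r(U) = 11/2 (r(U) = 8 + (-5 - 2*0)/2 = 8 + (-5 + 0)/2 = 8 + (½)*(-5) = 8 - 5/2 = 11/2)
√(-173 + r(4 + (3 - 1*0)*l)) = √(-173 + 11/2) = √(-335/2) = I*√670/2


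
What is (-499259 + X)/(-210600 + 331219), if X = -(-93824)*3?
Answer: -217787/120619 ≈ -1.8056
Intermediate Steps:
X = 281472 (X = -1466*(-192) = 281472)
(-499259 + X)/(-210600 + 331219) = (-499259 + 281472)/(-210600 + 331219) = -217787/120619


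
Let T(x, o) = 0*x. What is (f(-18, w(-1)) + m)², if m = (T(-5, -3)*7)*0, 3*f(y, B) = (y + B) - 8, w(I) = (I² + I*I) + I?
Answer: 625/9 ≈ 69.444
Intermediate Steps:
w(I) = I + 2*I² (w(I) = (I² + I²) + I = 2*I² + I = I + 2*I²)
T(x, o) = 0
f(y, B) = -8/3 + B/3 + y/3 (f(y, B) = ((y + B) - 8)/3 = ((B + y) - 8)/3 = (-8 + B + y)/3 = -8/3 + B/3 + y/3)
m = 0 (m = (0*7)*0 = 0*0 = 0)
(f(-18, w(-1)) + m)² = ((-8/3 + (-(1 + 2*(-1)))/3 + (⅓)*(-18)) + 0)² = ((-8/3 + (-(1 - 2))/3 - 6) + 0)² = ((-8/3 + (-1*(-1))/3 - 6) + 0)² = ((-8/3 + (⅓)*1 - 6) + 0)² = ((-8/3 + ⅓ - 6) + 0)² = (-25/3 + 0)² = (-25/3)² = 625/9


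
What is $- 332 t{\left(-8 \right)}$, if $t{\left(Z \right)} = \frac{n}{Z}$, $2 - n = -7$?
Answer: $\frac{747}{2} \approx 373.5$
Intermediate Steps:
$n = 9$ ($n = 2 - -7 = 2 + 7 = 9$)
$t{\left(Z \right)} = \frac{9}{Z}$
$- 332 t{\left(-8 \right)} = - 332 \frac{9}{-8} = - 332 \cdot 9 \left(- \frac{1}{8}\right) = \left(-332\right) \left(- \frac{9}{8}\right) = \frac{747}{2}$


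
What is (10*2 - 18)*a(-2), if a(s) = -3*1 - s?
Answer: -2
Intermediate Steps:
a(s) = -3 - s
(10*2 - 18)*a(-2) = (10*2 - 18)*(-3 - 1*(-2)) = (20 - 18)*(-3 + 2) = 2*(-1) = -2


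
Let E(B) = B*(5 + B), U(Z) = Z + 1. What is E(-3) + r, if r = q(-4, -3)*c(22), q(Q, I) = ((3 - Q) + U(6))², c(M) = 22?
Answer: 4306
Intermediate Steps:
U(Z) = 1 + Z
q(Q, I) = (10 - Q)² (q(Q, I) = ((3 - Q) + (1 + 6))² = ((3 - Q) + 7)² = (10 - Q)²)
r = 4312 (r = (10 - 1*(-4))²*22 = (10 + 4)²*22 = 14²*22 = 196*22 = 4312)
E(-3) + r = -3*(5 - 3) + 4312 = -3*2 + 4312 = -6 + 4312 = 4306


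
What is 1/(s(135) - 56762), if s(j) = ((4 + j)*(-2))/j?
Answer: -135/7663148 ≈ -1.7617e-5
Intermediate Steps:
s(j) = (-8 - 2*j)/j
1/(s(135) - 56762) = 1/((-2 - 8/135) - 56762) = 1/(-278/135 - 56762) = 1/(-7663148/135) = -135/7663148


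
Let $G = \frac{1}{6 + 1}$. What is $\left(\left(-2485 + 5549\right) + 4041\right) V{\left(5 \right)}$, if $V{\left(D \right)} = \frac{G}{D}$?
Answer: $203$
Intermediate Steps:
$G = \frac{1}{7} \approx 0.14286$
$V{\left(D \right)} = \frac{1}{7 D}$
$\left(\left(-2485 + 5549\right) + 4041\right) V{\left(5 \right)} = \left(\left(-2485 + 5549\right) + 4041\right) \frac{1}{7 \cdot 5} = \left(3064 + 4041\right) \frac{1}{7} \cdot \frac{1}{5} = 7105 \cdot \frac{1}{35} = 203$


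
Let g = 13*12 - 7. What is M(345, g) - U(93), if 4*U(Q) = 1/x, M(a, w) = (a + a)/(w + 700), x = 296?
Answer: 272037/335072 ≈ 0.81188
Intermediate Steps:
g = 149 (g = 156 - 7 = 149)
M(a, w) = 2*a/(700 + w) (M(a, w) = (2*a)/(700 + w) = 2*a/(700 + w))
U(Q) = 1/1184 (U(Q) = (¼)/296 = (¼)*(1/296) = 1/1184)
M(345, g) - U(93) = 2*345/(700 + 149) - 1*1/1184 = 2*345/849 - 1/1184 = 2*345*(1/849) - 1/1184 = 230/283 - 1/1184 = 272037/335072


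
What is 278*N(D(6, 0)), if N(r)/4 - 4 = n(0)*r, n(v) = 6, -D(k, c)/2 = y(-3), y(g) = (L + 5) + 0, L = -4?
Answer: -8896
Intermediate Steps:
y(g) = 1 (y(g) = (-4 + 5) + 0 = 1 + 0 = 1)
D(k, c) = -2 (D(k, c) = -2*1 = -2)
N(r) = 16 + 24*r (N(r) = 16 + 4*(6*r) = 16 + 24*r)
278*N(D(6, 0)) = 278*(16 + 24*(-2)) = 278*(16 - 48) = 278*(-32) = -8896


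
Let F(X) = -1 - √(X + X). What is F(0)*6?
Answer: -6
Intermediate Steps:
F(X) = -1 - √2*√X (F(X) = -1 - √(2*X) = -1 - √2*√X)
F(0)*6 = (-1 - √2*√0)*6 = (-1 - 1*√2*0)*6 = (-1 + 0)*6 = -1*6 = -6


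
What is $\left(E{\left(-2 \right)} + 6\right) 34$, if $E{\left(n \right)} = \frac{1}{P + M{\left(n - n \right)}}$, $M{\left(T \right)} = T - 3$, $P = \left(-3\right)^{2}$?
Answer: $\frac{629}{3} \approx 209.67$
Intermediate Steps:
$P = 9$
$M{\left(T \right)} = -3 + T$
$E{\left(n \right)} = \frac{1}{6}$ ($E{\left(n \right)} = \frac{1}{9 + \left(-3 + \left(n - n\right)\right)} = \frac{1}{9 + \left(-3 + 0\right)} = \frac{1}{9 - 3} = \frac{1}{6}$)
$\left(E{\left(-2 \right)} + 6\right) 34 = \left(\frac{1}{6} + 6\right) 34 = \frac{37}{6} \cdot 34 = \frac{629}{3}$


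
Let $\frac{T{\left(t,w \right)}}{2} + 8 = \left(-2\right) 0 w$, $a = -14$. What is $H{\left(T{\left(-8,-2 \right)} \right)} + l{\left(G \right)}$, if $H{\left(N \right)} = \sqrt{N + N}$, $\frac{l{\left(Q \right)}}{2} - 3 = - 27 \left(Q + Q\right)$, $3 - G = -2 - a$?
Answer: $978 + 4 i \sqrt{2} \approx 978.0 + 5.6569 i$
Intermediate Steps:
$G = -9$ ($G = 3 - \left(-2 - -14\right) = 3 - \left(-2 + 14\right) = 3 - 12 = -9$)
$T{\left(t,w \right)} = -16$ ($T{\left(t,w \right)} = -16 + 2 \left(-2\right) 0 w = -16 + 2 \cdot 0 w = -16 + 2 \cdot 0 = -16 + 0 = -16$)
$l{\left(Q \right)} = 6 - 108 Q$ ($l{\left(Q \right)} = 6 + 2 \left(- 27 \left(Q + Q\right)\right) = 6 + 2 \left(- 27 \cdot 2 Q\right) = 6 + 2 \left(- 54 Q\right) = 6 - 108 Q$)
$H{\left(N \right)} = \sqrt{2} \sqrt{N}$ ($H{\left(N \right)} = \sqrt{2 N} = \sqrt{2} \sqrt{N}$)
$H{\left(T{\left(-8,-2 \right)} \right)} + l{\left(G \right)} = \sqrt{2} \sqrt{-16} + \left(6 - -972\right) = \sqrt{2} \cdot 4 i + \left(6 + 972\right) = 4 i \sqrt{2} + 978 = 978 + 4 i \sqrt{2}$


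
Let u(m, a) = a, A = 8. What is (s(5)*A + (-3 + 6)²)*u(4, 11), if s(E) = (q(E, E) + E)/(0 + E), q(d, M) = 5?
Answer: 275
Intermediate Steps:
s(E) = (5 + E)/E (s(E) = (5 + E)/(0 + E) = (5 + E)/E)
(s(5)*A + (-3 + 6)²)*u(4, 11) = (((5 + 5)/5)*8 + (-3 + 6)²)*11 = (((⅕)*10)*8 + 3²)*11 = (2*8 + 9)*11 = (16 + 9)*11 = 25*11 = 275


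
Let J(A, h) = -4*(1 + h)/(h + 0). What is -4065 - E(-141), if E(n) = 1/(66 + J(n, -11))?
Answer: -2788601/686 ≈ -4065.0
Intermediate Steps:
J(A, h) = -4*(1 + h)/h
E(n) = 11/686 (E(n) = 1/(66 + (-4 - 4/(-11))) = 1/(66 + (-4 - 4*(-1/11))) = 1/(66 + (-4 + 4/11)) = 1/(66 - 40/11) = 1/(686/11) = 11/686)
-4065 - E(-141) = -4065 - 1*11/686 = -4065 - 11/686 = -2788601/686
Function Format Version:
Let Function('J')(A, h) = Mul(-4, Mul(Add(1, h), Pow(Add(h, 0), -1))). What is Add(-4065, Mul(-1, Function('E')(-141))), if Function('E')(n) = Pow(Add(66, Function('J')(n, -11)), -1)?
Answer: Rational(-2788601, 686) ≈ -4065.0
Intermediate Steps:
Function('J')(A, h) = Mul(-4, Pow(h, -1), Add(1, h)) (Function('J')(A, h) = Mul(-4, Mul(Add(1, h), Pow(h, -1))) = Mul(-4, Mul(Pow(h, -1), Add(1, h))) = Mul(-4, Pow(h, -1), Add(1, h)))
Function('E')(n) = Rational(11, 686) (Function('E')(n) = Pow(Add(66, Add(-4, Mul(-4, Pow(-11, -1)))), -1) = Pow(Add(66, Add(-4, Mul(-4, Rational(-1, 11)))), -1) = Pow(Add(66, Add(-4, Rational(4, 11))), -1) = Pow(Add(66, Rational(-40, 11)), -1) = Pow(Rational(686, 11), -1) = Rational(11, 686))
Add(-4065, Mul(-1, Function('E')(-141))) = Add(-4065, Mul(-1, Rational(11, 686))) = Add(-4065, Rational(-11, 686)) = Rational(-2788601, 686)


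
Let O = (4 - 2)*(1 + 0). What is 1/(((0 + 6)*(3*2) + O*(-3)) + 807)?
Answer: 1/837 ≈ 0.0011947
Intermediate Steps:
O = 2 (O = 2*1 = 2)
1/(((0 + 6)*(3*2) + O*(-3)) + 807) = 1/(((0 + 6)*(3*2) + 2*(-3)) + 807) = 1/((6*6 - 6) + 807) = 1/((36 - 6) + 807) = 1/(30 + 807) = 1/837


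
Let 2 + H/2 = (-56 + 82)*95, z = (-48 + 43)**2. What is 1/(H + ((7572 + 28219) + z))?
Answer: 1/40752 ≈ 2.4539e-5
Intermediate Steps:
z = 25 (z = (-5)**2 = 25)
H = 4936 (H = -4 + 2*((-56 + 82)*95) = -4 + 2*(26*95) = -4 + 2*2470 = -4 + 4940 = 4936)
1/(H + ((7572 + 28219) + z)) = 1/(4936 + ((7572 + 28219) + 25)) = 1/(4936 + (35791 + 25)) = 1/(4936 + 35816) = 1/40752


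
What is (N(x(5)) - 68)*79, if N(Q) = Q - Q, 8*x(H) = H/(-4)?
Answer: -5372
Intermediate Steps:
x(H) = -H/32 (x(H) = (H/(-4))/8 = (H*(-¼))/8 = (-H/4)/8 = -H/32)
N(Q) = 0
(N(x(5)) - 68)*79 = (0 - 68)*79 = -68*79 = -5372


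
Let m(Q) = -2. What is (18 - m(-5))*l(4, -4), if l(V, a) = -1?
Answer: -20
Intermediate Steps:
(18 - m(-5))*l(4, -4) = (18 - 1*(-2))*(-1) = (18 + 2)*(-1) = 20*(-1) = -20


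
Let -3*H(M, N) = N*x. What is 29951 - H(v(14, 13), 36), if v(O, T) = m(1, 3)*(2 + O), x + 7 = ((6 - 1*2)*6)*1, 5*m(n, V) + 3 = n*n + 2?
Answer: 30155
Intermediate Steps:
m(n, V) = -⅕ + n²/5 (m(n, V) = -⅗ + (n*n + 2)/5 = -⅗ + (n² + 2)/5 = -⅗ + (2 + n²)/5 = -⅗ + (⅖ + n²/5) = -⅕ + n²/5)
x = 17 (x = -7 + ((6 - 1*2)*6)*1 = -7 + ((6 - 2)*6)*1 = -7 + (4*6)*1 = -7 + 24*1 = -7 + 24 = 17)
v(O, T) = 0 (v(O, T) = (-⅕ + (⅕)*1²)*(2 + O) = (-⅕ + (⅕)*1)*(2 + O) = (-⅕ + ⅕)*(2 + O) = 0*(2 + O) = 0)
H(M, N) = -17*N/3 (H(M, N) = -N*17/3 = -17*N/3)
29951 - H(v(14, 13), 36) = 29951 - (-17)*36/3 = 29951 - 1*(-204) = 29951 + 204 = 30155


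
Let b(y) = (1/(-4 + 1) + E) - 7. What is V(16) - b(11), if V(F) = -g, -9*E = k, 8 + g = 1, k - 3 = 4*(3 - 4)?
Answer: 128/9 ≈ 14.222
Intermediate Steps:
k = -1 (k = 3 + 4*(3 - 4) = 3 + 4*(-1) = 3 - 4 = -1)
g = -7 (g = -8 + 1 = -7)
E = ⅑ (E = -⅑*(-1) = ⅑ ≈ 0.11111)
b(y) = -65/9 (b(y) = (1/(-4 + 1) + ⅑) - 7 = (1/(-3) + ⅑) - 7 = (-⅓ + ⅑) - 7 = -2/9 - 7 = -65/9)
V(F) = 7 (V(F) = -1*(-7) = 7)
V(16) - b(11) = 7 - 1*(-65/9) = 7 + 65/9 = 128/9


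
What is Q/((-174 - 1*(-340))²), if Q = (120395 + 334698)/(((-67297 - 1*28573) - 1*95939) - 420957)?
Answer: -455093/16885379896 ≈ -2.6952e-5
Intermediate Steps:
Q = -455093/612766 (Q = 455093/(((-67297 - 28573) - 95939) - 420957) = 455093/((-95870 - 95939) - 420957) = 455093/(-191809 - 420957) = 455093/(-612766) = 455093*(-1/612766) = -455093/612766 ≈ -0.74269)
Q/((-174 - 1*(-340))²) = -455093/(612766*(-174 - 1*(-340))²) = -455093/(612766*(-174 + 340)²) = -455093/(612766*(166²)) = -455093/612766/27556 = -455093/612766*1/27556 = -455093/16885379896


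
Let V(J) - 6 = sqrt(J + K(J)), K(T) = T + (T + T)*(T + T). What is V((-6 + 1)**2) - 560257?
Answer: -560251 + 5*sqrt(102) ≈ -5.6020e+5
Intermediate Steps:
K(T) = T + 4*T**2 (K(T) = T + (2*T)*(2*T) = T + 4*T**2)
V(J) = 6 + sqrt(J + J*(1 + 4*J))
V((-6 + 1)**2) - 560257 = (6 + sqrt(2)*sqrt((-6 + 1)**2*(1 + 2*(-6 + 1)**2))) - 560257 = (6 + sqrt(2)*sqrt((-5)**2*(1 + 2*(-5)**2))) - 560257 = (6 + sqrt(2)*sqrt(25*(1 + 2*25))) - 560257 = (6 + sqrt(2)*sqrt(25*(1 + 50))) - 560257 = (6 + sqrt(2)*sqrt(25*51)) - 560257 = (6 + sqrt(2)*sqrt(1275)) - 560257 = (6 + sqrt(2)*(5*sqrt(51))) - 560257 = (6 + 5*sqrt(102)) - 560257 = -560251 + 5*sqrt(102)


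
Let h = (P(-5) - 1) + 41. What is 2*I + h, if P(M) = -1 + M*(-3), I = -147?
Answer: -240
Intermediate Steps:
P(M) = -1 - 3*M
h = 54 (h = ((-1 - 3*(-5)) - 1) + 41 = ((-1 + 15) - 1) + 41 = (14 - 1) + 41 = 13 + 41 = 54)
2*I + h = 2*(-147) + 54 = -294 + 54 = -240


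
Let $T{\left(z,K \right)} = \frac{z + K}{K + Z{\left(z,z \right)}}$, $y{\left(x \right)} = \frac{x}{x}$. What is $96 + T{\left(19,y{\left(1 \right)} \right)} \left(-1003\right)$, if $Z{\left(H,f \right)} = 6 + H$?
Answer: $- \frac{8782}{13} \approx -675.54$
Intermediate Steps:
$y{\left(x \right)} = 1$
$T{\left(z,K \right)} = \frac{K + z}{6 + K + z}$ ($T{\left(z,K \right)} = \frac{z + K}{K + \left(6 + z\right)} = \frac{K + z}{6 + K + z}$)
$96 + T{\left(19,y{\left(1 \right)} \right)} \left(-1003\right) = 96 + \frac{1 + 19}{6 + 1 + 19} \left(-1003\right) = 96 + \frac{1}{26} \cdot 20 \left(-1003\right) = 96 + \frac{10}{13} \left(-1003\right) = 96 - \frac{10030}{13} = - \frac{8782}{13}$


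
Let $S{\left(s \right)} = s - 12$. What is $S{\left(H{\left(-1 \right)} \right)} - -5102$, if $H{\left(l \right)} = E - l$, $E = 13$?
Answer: $5104$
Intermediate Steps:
$H{\left(l \right)} = 13 - l$
$S{\left(s \right)} = -12 + s$
$S{\left(H{\left(-1 \right)} \right)} - -5102 = \left(-12 + \left(13 - -1\right)\right) - -5102 = \left(-12 + \left(13 + 1\right)\right) + 5102 = \left(-12 + 14\right) + 5102 = 2 + 5102 = 5104$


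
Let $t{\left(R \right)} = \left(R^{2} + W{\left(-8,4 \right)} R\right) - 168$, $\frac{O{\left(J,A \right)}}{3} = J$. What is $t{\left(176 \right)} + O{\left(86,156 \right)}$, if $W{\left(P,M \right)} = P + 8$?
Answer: $31066$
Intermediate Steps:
$W{\left(P,M \right)} = 8 + P$
$O{\left(J,A \right)} = 3 J$
$t{\left(R \right)} = -168 + R^{2}$ ($t{\left(R \right)} = \left(R^{2} + \left(8 - 8\right) R\right) - 168 = \left(R^{2} + 0 R\right) - 168 = \left(R^{2} + 0\right) - 168 = R^{2} - 168 = -168 + R^{2}$)
$t{\left(176 \right)} + O{\left(86,156 \right)} = \left(-168 + 176^{2}\right) + 3 \cdot 86 = \left(-168 + 30976\right) + 258 = 30808 + 258 = 31066$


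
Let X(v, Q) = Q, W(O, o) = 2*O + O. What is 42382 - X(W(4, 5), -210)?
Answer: 42592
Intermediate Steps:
W(O, o) = 3*O
42382 - X(W(4, 5), -210) = 42382 - 1*(-210) = 42382 + 210 = 42592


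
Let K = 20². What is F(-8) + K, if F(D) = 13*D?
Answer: 296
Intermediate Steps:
K = 400
F(-8) + K = 13*(-8) + 400 = -104 + 400 = 296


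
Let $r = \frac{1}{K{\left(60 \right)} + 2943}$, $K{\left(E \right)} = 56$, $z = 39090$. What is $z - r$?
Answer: $\frac{117230909}{2999} \approx 39090.0$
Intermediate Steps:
$r = \frac{1}{2999}$ ($r = \frac{1}{56 + 2943} = \frac{1}{2999} \approx 0.00033344$)
$z - r = 39090 - \frac{1}{2999} = \frac{117230909}{2999}$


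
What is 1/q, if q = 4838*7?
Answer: 1/33866 ≈ 2.9528e-5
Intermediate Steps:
q = 33866
1/q = 1/33866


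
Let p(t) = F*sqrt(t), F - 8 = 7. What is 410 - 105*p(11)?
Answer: 410 - 1575*sqrt(11) ≈ -4813.7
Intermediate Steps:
F = 15 (F = 8 + 7 = 15)
p(t) = 15*sqrt(t)
410 - 105*p(11) = 410 - 1575*sqrt(11)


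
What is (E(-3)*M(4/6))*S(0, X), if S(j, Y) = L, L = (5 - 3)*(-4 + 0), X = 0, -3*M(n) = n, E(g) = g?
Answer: -16/3 ≈ -5.3333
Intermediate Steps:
M(n) = -n/3
L = -8 (L = 2*(-4) = -8)
S(j, Y) = -8
(E(-3)*M(4/6))*S(0, X) = -(-1)*4/6*(-8) = -(-1)*4*(⅙)*(-8) = -(-1)*2/3*(-8) = -3*(-2/9)*(-8) = (⅔)*(-8) = -16/3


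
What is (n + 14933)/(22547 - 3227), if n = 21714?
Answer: 36647/19320 ≈ 1.8968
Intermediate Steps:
(n + 14933)/(22547 - 3227) = (21714 + 14933)/(22547 - 3227) = 36647/19320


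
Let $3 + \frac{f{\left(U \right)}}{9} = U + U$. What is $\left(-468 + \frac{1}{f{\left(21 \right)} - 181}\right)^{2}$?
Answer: $\frac{6329634481}{28900} \approx 2.1902 \cdot 10^{5}$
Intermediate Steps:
$f{\left(U \right)} = -27 + 18 U$ ($f{\left(U \right)} = -27 + 9 \left(U + U\right) = -27 + 9 \cdot 2 U = -27 + 18 U$)
$\left(-468 + \frac{1}{f{\left(21 \right)} - 181}\right)^{2} = \left(-468 + \frac{1}{\left(-27 + 18 \cdot 21\right) - 181}\right)^{2} = \left(-468 + \frac{1}{\left(-27 + 378\right) - 181}\right)^{2} = \left(-468 + \frac{1}{351 - 181}\right)^{2} = \left(-468 + \frac{1}{170}\right)^{2} = \left(- \frac{79559}{170}\right)^{2} = \frac{6329634481}{28900}$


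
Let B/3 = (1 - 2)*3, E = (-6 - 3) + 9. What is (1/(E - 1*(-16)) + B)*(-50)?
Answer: 3575/8 ≈ 446.88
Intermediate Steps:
E = 0 (E = -9 + 9 = 0)
B = -9 (B = 3*((1 - 2)*3) = 3*(-1*3) = 3*(-3) = -9)
(1/(E - 1*(-16)) + B)*(-50) = (1/(0 - 1*(-16)) - 9)*(-50) = (1/(0 + 16) - 9)*(-50) = (1/16 - 9)*(-50) = -143/16*(-50) = 3575/8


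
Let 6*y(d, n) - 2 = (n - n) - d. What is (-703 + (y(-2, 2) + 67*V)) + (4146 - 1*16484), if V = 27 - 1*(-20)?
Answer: -29674/3 ≈ -9891.3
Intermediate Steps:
V = 47 (V = 27 + 20 = 47)
y(d, n) = ⅓ - d/6 (y(d, n) = ⅓ + ((n - n) - d)/6 = ⅓ + (0 - d)/6 = ⅓ + (-d)/6 = ⅓ - d/6)
(-703 + (y(-2, 2) + 67*V)) + (4146 - 1*16484) = (-703 + ((⅓ - ⅙*(-2)) + 67*47)) + (4146 - 1*16484) = (-703 + ((⅓ + ⅓) + 3149)) + (4146 - 16484) = (-703 + (⅔ + 3149)) - 12338 = (-703 + 9449/3) - 12338 = 7340/3 - 12338 = -29674/3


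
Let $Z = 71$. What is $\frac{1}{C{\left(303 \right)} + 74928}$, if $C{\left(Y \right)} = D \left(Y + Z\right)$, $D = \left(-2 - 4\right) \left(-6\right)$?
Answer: $\frac{1}{88392} \approx 1.1313 \cdot 10^{-5}$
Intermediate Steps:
$D = 36$ ($D = \left(-6\right) \left(-6\right) = 36$)
$C{\left(Y \right)} = 2556 + 36 Y$ ($C{\left(Y \right)} = 36 \left(Y + 71\right) = 36 \left(71 + Y\right) = 2556 + 36 Y$)
$\frac{1}{C{\left(303 \right)} + 74928} = \frac{1}{\left(2556 + 36 \cdot 303\right) + 74928} = \frac{1}{\left(2556 + 10908\right) + 74928} = \frac{1}{13464 + 74928} = \frac{1}{88392}$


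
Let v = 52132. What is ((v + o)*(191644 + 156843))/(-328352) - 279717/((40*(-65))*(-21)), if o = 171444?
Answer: -44314162885329/186750200 ≈ -2.3729e+5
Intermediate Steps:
((v + o)*(191644 + 156843))/(-328352) - 279717/((40*(-65))*(-21)) = ((52132 + 171444)*(191644 + 156843))/(-328352) - 279717/((40*(-65))*(-21)) = (223576*348487)*(-1/328352) - 279717/((-2600*(-21))) = 77913329512*(-1/328352) - 279717/54600 = -9739166189/41044 - 279717*1/54600 = -9739166189/41044 - 93239/18200 = -44314162885329/186750200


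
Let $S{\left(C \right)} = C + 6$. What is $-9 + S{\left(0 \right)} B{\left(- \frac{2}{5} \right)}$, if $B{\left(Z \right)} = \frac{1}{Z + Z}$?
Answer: $- \frac{33}{2} \approx -16.5$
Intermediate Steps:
$S{\left(C \right)} = 6 + C$
$B{\left(Z \right)} = \frac{1}{2 Z}$
$-9 + S{\left(0 \right)} B{\left(- \frac{2}{5} \right)} = -9 + \left(6 + 0\right) \frac{1}{2 \left(- \frac{2}{5}\right)} = -9 + 6 \frac{1}{2 \left(\left(-2\right) \frac{1}{5}\right)} = -9 + 6 \frac{1}{2 \left(- \frac{2}{5}\right)} = -9 + 6 \cdot \frac{1}{2} \left(- \frac{5}{2}\right) = -9 + 6 \left(- \frac{5}{4}\right) = -9 - \frac{15}{2} = - \frac{33}{2}$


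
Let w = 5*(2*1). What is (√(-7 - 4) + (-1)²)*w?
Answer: 10 + 10*I*√11 ≈ 10.0 + 33.166*I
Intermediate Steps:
w = 10 (w = 5*2 = 10)
(√(-7 - 4) + (-1)²)*w = (√(-7 - 4) + (-1)²)*10 = (√(-11) + 1)*10 = (I*√11 + 1)*10 = (1 + I*√11)*10 = 10 + 10*I*√11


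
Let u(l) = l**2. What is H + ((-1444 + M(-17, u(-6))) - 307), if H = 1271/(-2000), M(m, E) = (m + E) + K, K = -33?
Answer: -3531271/2000 ≈ -1765.6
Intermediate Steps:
M(m, E) = -33 + E + m (M(m, E) = (m + E) - 33 = (E + m) - 33 = -33 + E + m)
H = -1271/2000 (H = 1271*(-1/2000) = -1271/2000 ≈ -0.63550)
H + ((-1444 + M(-17, u(-6))) - 307) = -1271/2000 + ((-1444 + (-33 + (-6)**2 - 17)) - 307) = -1271/2000 + ((-1444 + (-33 + 36 - 17)) - 307) = -1271/2000 + ((-1444 - 14) - 307) = -1271/2000 + (-1458 - 307) = -1271/2000 - 1765 = -3531271/2000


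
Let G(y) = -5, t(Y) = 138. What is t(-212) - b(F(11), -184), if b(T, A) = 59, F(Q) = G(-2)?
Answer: 79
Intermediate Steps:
F(Q) = -5
t(-212) - b(F(11), -184) = 138 - 1*59 = 138 - 59 = 79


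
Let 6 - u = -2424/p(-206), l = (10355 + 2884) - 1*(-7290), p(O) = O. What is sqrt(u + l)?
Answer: 3*sqrt(24192331)/103 ≈ 143.26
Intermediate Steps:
l = 20529 (l = 13239 + 7290 = 20529)
u = -594/103 (u = 6 - (-2424)/(-206) = 6 - (-2424)*(-1)/206 = 6 - 1*1212/103 = 6 - 1212/103 = -594/103 ≈ -5.7670)
sqrt(u + l) = sqrt(-594/103 + 20529) = sqrt(2113893/103) = 3*sqrt(24192331)/103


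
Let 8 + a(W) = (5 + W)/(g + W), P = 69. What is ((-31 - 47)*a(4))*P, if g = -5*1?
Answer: 91494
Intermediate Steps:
g = -5
a(W) = -8 + (5 + W)/(-5 + W)
((-31 - 47)*a(4))*P = ((-31 - 47)*((45 - 7*4)/(-5 + 4)))*69 = -78*(45 - 28)/(-1)*69 = -(-78)*17*69 = -78*(-17)*69 = 1326*69 = 91494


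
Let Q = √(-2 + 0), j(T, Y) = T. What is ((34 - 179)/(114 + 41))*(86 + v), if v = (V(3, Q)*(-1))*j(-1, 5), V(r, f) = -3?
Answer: -2407/31 ≈ -77.645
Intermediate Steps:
Q = I*√2 (Q = √(-2) = I*√2 ≈ 1.4142*I)
v = -3 (v = -3*(-1)*(-1) = 3*(-1) = -3)
((34 - 179)/(114 + 41))*(86 + v) = ((34 - 179)/(114 + 41))*(86 - 3) = -145/155*83 = -145*1/155*83 = -29/31*83 = -2407/31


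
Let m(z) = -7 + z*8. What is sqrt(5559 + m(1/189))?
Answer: 2*sqrt(5509014)/63 ≈ 74.512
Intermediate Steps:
m(z) = -7 + 8*z
sqrt(5559 + m(1/189)) = sqrt(5559 + (-7 + 8/189)) = sqrt(5559 - 1315/189) = sqrt(1049336/189) = 2*sqrt(5509014)/63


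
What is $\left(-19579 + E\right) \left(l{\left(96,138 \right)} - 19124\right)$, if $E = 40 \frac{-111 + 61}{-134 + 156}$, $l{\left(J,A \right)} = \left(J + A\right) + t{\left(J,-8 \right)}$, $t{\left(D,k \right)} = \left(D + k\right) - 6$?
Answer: $\frac{4069468152}{11} \approx 3.6995 \cdot 10^{8}$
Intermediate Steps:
$t{\left(D,k \right)} = -6 + D + k$
$l{\left(J,A \right)} = -14 + A + 2 J$ ($l{\left(J,A \right)} = \left(J + A\right) - \left(14 - J\right) = \left(A + J\right) + \left(-14 + J\right) = -14 + A + 2 J$)
$E = - \frac{1000}{11}$ ($E = 40 \left(- \frac{50}{22}\right) = 40 \left(\left(-50\right) \frac{1}{22}\right) = 40 \left(- \frac{25}{11}\right) = - \frac{1000}{11} \approx -90.909$)
$\left(-19579 + E\right) \left(l{\left(96,138 \right)} - 19124\right) = \left(-19579 - \frac{1000}{11}\right) \left(\left(-14 + 138 + 2 \cdot 96\right) - 19124\right) = - \frac{216369 \left(\left(-14 + 138 + 192\right) - 19124\right)}{11} = - \frac{216369 \left(316 - 19124\right)}{11} = \left(- \frac{216369}{11}\right) \left(-18808\right) = \frac{4069468152}{11}$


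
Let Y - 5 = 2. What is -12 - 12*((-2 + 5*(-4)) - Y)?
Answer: 336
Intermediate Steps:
Y = 7 (Y = 5 + 2 = 7)
-12 - 12*((-2 + 5*(-4)) - Y) = -12 - 12*((-2 + 5*(-4)) - 1*7) = -12 - 12*((-2 - 20) - 7) = -12 - 12*(-22 - 7) = -12 - 12*(-29) = -12 + 348 = 336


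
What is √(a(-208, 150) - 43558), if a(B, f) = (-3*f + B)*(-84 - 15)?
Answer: 4*√1349 ≈ 146.92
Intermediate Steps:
a(B, f) = -99*B + 297*f (a(B, f) = (B - 3*f)*(-99) = -99*B + 297*f)
√(a(-208, 150) - 43558) = √((-99*(-208) + 297*150) - 43558) = √((20592 + 44550) - 43558) = √(65142 - 43558) = √21584 = 4*√1349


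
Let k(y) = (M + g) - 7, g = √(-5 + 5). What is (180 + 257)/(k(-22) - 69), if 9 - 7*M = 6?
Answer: -133/23 ≈ -5.7826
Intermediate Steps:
M = 3/7 (M = 9/7 - ⅐*6 = 9/7 - 6/7 = 3/7 ≈ 0.42857)
g = 0 (g = √0 = 0)
k(y) = -46/7 (k(y) = (3/7 + 0) - 7 = 3/7 - 7 = -46/7)
(180 + 257)/(k(-22) - 69) = (180 + 257)/(-46/7 - 69) = 437/(-529/7) = 437*(-7/529) = -133/23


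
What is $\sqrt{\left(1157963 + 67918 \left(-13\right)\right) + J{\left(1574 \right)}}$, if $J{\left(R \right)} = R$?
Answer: $\sqrt{276603} \approx 525.93$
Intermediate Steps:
$\sqrt{\left(1157963 + 67918 \left(-13\right)\right) + J{\left(1574 \right)}} = \sqrt{\left(1157963 + 67918 \left(-13\right)\right) + 1574} = \sqrt{\left(1157963 - 882934\right) + 1574} = \sqrt{275029 + 1574} = \sqrt{276603}$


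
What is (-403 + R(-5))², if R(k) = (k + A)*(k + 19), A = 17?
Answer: 55225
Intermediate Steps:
R(k) = (17 + k)*(19 + k) (R(k) = (k + 17)*(k + 19) = (17 + k)*(19 + k))
(-403 + R(-5))² = (-403 + (323 + (-5)² + 36*(-5)))² = (-403 + (323 + 25 - 180))² = (-403 + 168)² = (-235)² = 55225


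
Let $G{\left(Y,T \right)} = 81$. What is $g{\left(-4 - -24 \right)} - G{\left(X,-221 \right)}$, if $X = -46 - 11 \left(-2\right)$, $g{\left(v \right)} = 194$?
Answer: $113$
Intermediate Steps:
$X = -24$ ($X = -46 - -22 = -46 + 22 = -24$)
$g{\left(-4 - -24 \right)} - G{\left(X,-221 \right)} = 194 - 81 = 113$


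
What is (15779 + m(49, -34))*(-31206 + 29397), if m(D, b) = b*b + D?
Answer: -30724056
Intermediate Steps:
m(D, b) = D + b² (m(D, b) = b² + D = D + b²)
(15779 + m(49, -34))*(-31206 + 29397) = (15779 + (49 + (-34)²))*(-31206 + 29397) = (15779 + (49 + 1156))*(-1809) = (15779 + 1205)*(-1809) = 16984*(-1809) = -30724056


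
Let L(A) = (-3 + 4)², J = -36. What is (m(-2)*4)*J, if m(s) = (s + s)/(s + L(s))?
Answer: -576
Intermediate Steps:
L(A) = 1 (L(A) = 1² = 1)
m(s) = 2*s/(1 + s) (m(s) = (s + s)/(s + 1) = (2*s)/(1 + s) = 2*s/(1 + s))
(m(-2)*4)*J = ((2*(-2)/(1 - 2))*4)*(-36) = ((2*(-2)/(-1))*4)*(-36) = ((2*(-2)*(-1))*4)*(-36) = (4*4)*(-36) = 16*(-36) = -576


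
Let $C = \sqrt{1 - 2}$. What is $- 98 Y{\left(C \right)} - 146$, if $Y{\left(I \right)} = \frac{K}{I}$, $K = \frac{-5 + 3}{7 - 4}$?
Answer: $-146 - \frac{196 i}{3} \approx -146.0 - 65.333 i$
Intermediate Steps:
$K = - \frac{2}{3} \approx -0.66667$
$C = i$ ($C = \sqrt{-1} = i \approx 1.0 i$)
$Y{\left(I \right)} = - \frac{2}{3 I}$
$- 98 Y{\left(C \right)} - 146 = - 98 \left(- \frac{2}{3 i}\right) - 146 = - 98 \left(- \frac{2 \left(- i\right)}{3}\right) - 146 = - 98 \frac{2 i}{3} - 146 = - \frac{196 i}{3} - 146 = -146 - \frac{196 i}{3}$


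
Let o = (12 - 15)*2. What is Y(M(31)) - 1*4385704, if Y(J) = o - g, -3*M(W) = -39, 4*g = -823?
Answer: -17542017/4 ≈ -4.3855e+6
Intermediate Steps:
g = -823/4 (g = (1/4)*(-823) = -823/4 ≈ -205.75)
M(W) = 13 (M(W) = -1/3*(-39) = 13)
o = -6 (o = -3*2 = -6)
Y(J) = 799/4 (Y(J) = -6 - 1*(-823/4) = -6 + 823/4 = 799/4)
Y(M(31)) - 1*4385704 = 799/4 - 1*4385704 = 799/4 - 4385704 = -17542017/4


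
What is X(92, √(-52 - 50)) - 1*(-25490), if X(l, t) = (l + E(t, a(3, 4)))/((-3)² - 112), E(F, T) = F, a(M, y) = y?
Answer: 2625378/103 - I*√102/103 ≈ 25489.0 - 0.098053*I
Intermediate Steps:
X(l, t) = -l/103 - t/103 (X(l, t) = (l + t)/((-3)² - 112) = (l + t)/(9 - 112) = (l + t)/(-103) = (l + t)*(-1/103) = -l/103 - t/103)
X(92, √(-52 - 50)) - 1*(-25490) = (-1/103*92 - √(-52 - 50)/103) - 1*(-25490) = (-92/103 - I*√102/103) + 25490 = 2625378/103 - I*√102/103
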